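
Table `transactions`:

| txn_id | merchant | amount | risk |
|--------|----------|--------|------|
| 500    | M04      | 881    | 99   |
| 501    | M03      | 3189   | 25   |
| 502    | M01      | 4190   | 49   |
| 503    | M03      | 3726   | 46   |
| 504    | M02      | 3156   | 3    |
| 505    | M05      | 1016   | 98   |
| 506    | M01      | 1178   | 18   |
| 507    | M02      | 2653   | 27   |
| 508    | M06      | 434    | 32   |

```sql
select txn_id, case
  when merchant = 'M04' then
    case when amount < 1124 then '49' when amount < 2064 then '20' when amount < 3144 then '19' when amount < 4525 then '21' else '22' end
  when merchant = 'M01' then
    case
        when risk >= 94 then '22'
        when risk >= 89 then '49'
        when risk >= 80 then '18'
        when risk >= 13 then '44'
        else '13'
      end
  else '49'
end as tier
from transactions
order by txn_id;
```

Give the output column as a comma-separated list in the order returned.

txn_id=500: merchant='M04' → inner[amount < 1124] → 49
txn_id=501: merchant='M03' → outer ELSE → 49
txn_id=502: merchant='M01' → inner[risk >= 13] → 44
txn_id=503: merchant='M03' → outer ELSE → 49
txn_id=504: merchant='M02' → outer ELSE → 49
txn_id=505: merchant='M05' → outer ELSE → 49
txn_id=506: merchant='M01' → inner[risk >= 13] → 44
txn_id=507: merchant='M02' → outer ELSE → 49
txn_id=508: merchant='M06' → outer ELSE → 49

49, 49, 44, 49, 49, 49, 44, 49, 49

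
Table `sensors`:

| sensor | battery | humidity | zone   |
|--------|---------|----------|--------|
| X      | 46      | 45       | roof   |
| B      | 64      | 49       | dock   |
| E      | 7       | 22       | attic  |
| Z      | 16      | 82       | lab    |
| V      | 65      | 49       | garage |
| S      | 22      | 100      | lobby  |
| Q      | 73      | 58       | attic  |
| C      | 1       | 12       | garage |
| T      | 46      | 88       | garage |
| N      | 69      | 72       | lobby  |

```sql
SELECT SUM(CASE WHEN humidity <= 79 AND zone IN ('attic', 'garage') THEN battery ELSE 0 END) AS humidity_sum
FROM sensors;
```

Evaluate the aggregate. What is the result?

146

sensor=X: ✗
sensor=B: ✗
sensor=E: ✓ → 7
sensor=Z: ✗
sensor=V: ✓ → 65
sensor=S: ✗
sensor=Q: ✓ → 73
sensor=C: ✓ → 1
sensor=T: ✗
sensor=N: ✗
humidity_sum = 7 + 65 + 73 + 1 = 146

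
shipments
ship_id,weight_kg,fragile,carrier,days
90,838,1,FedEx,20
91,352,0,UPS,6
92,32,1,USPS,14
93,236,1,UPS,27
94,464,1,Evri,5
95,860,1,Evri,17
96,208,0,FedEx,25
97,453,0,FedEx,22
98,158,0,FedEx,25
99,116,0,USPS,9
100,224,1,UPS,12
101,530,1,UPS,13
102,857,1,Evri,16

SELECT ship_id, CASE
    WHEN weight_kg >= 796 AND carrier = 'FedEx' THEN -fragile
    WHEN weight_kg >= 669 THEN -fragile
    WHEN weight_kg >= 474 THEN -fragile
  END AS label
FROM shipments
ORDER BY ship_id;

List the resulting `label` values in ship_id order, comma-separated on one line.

ship_id=90: weight_kg >= 796 AND carrier = 'FedEx' → -1
ship_id=91: (no match → NULL) → NULL
ship_id=92: (no match → NULL) → NULL
ship_id=93: (no match → NULL) → NULL
ship_id=94: (no match → NULL) → NULL
ship_id=95: weight_kg >= 669 → -1
ship_id=96: (no match → NULL) → NULL
ship_id=97: (no match → NULL) → NULL
ship_id=98: (no match → NULL) → NULL
ship_id=99: (no match → NULL) → NULL
ship_id=100: (no match → NULL) → NULL
ship_id=101: weight_kg >= 474 → -1
ship_id=102: weight_kg >= 669 → -1

-1, NULL, NULL, NULL, NULL, -1, NULL, NULL, NULL, NULL, NULL, -1, -1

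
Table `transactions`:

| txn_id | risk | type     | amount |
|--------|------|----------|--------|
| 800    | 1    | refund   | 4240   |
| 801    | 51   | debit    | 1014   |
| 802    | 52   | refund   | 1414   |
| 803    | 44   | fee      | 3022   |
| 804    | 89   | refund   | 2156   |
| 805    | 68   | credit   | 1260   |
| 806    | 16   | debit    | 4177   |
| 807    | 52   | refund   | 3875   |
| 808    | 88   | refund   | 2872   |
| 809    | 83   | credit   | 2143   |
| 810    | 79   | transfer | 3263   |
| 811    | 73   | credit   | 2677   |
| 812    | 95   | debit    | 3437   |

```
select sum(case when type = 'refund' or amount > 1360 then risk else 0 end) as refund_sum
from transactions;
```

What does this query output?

txn_id=800: ✓ → 1
txn_id=801: ✗
txn_id=802: ✓ → 52
txn_id=803: ✓ → 44
txn_id=804: ✓ → 89
txn_id=805: ✗
txn_id=806: ✓ → 16
txn_id=807: ✓ → 52
txn_id=808: ✓ → 88
txn_id=809: ✓ → 83
txn_id=810: ✓ → 79
txn_id=811: ✓ → 73
txn_id=812: ✓ → 95
refund_sum = 1 + 52 + 44 + 89 + 16 + 52 + 88 + 83 + 79 + 73 + 95 = 672

672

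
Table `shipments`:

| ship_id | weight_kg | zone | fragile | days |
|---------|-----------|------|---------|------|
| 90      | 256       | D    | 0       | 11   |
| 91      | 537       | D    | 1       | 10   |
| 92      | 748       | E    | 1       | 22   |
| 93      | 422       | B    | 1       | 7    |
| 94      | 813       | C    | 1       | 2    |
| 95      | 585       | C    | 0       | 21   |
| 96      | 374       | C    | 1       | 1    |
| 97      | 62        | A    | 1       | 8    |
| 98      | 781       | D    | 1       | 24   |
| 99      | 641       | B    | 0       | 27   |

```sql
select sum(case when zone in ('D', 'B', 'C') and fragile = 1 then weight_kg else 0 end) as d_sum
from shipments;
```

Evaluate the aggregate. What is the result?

2927

ship_id=90: ✗
ship_id=91: ✓ → 537
ship_id=92: ✗
ship_id=93: ✓ → 422
ship_id=94: ✓ → 813
ship_id=95: ✗
ship_id=96: ✓ → 374
ship_id=97: ✗
ship_id=98: ✓ → 781
ship_id=99: ✗
d_sum = 537 + 422 + 813 + 374 + 781 = 2927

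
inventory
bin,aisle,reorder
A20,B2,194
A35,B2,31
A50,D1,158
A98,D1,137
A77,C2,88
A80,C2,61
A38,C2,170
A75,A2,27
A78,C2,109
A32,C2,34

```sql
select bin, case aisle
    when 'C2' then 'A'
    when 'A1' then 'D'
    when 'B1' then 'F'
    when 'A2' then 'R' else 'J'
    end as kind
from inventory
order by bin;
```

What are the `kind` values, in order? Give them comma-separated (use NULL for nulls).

J, A, J, A, J, R, A, A, A, J

bin=A20: ELSE → J
bin=A32: aisle='C2' → A
bin=A35: ELSE → J
bin=A38: aisle='C2' → A
bin=A50: ELSE → J
bin=A75: aisle='A2' → R
bin=A77: aisle='C2' → A
bin=A78: aisle='C2' → A
bin=A80: aisle='C2' → A
bin=A98: ELSE → J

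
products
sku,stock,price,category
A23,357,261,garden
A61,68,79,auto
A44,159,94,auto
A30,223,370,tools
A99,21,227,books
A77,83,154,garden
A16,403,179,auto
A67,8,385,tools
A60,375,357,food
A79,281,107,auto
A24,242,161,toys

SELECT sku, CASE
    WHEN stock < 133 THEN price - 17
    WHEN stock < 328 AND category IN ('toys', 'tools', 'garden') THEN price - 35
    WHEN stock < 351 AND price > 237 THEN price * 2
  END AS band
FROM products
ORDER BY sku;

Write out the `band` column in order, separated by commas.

NULL, NULL, 126, 335, NULL, NULL, 62, 368, 137, NULL, 210

sku=A16: (no match → NULL) → NULL
sku=A23: (no match → NULL) → NULL
sku=A24: stock < 328 AND category IN ('toys', 'tools', 'garden') → 126
sku=A30: stock < 328 AND category IN ('toys', 'tools', 'garden') → 335
sku=A44: (no match → NULL) → NULL
sku=A60: (no match → NULL) → NULL
sku=A61: stock < 133 → 62
sku=A67: stock < 133 → 368
sku=A77: stock < 133 → 137
sku=A79: (no match → NULL) → NULL
sku=A99: stock < 133 → 210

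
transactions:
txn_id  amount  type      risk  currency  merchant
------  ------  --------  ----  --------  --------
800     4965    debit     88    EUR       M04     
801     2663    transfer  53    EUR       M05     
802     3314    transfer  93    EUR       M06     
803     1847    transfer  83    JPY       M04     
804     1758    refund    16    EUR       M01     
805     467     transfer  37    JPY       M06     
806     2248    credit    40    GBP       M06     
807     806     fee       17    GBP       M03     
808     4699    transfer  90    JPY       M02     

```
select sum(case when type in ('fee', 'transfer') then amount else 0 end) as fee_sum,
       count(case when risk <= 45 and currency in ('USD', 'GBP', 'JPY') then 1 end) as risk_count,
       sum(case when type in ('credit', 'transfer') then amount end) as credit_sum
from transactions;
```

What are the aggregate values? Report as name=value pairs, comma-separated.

fee_sum=13796, risk_count=3, credit_sum=15238

[fee_sum: type in ('fee', 'transfer')]
txn_id=800: ✗
txn_id=801: ✓ → 2663
txn_id=802: ✓ → 3314
txn_id=803: ✓ → 1847
txn_id=804: ✗
txn_id=805: ✓ → 467
txn_id=806: ✗
txn_id=807: ✓ → 806
txn_id=808: ✓ → 4699
fee_sum = 2663 + 3314 + 1847 + 467 + 806 + 4699 = 13796
—
[risk_count: risk <= 45 and currency in ('USD', 'GBP', 'JPY')]
txn_id=800: ✗
txn_id=801: ✗
txn_id=802: ✗
txn_id=803: ✗
txn_id=804: ✗
txn_id=805: ✓ → 1
txn_id=806: ✓ → 1
txn_id=807: ✓ → 1
txn_id=808: ✗
risk_count = COUNT(1, 1, 1) = 3
—
[credit_sum: type in ('credit', 'transfer')]
txn_id=800: ✗
txn_id=801: ✓ → 2663
txn_id=802: ✓ → 3314
txn_id=803: ✓ → 1847
txn_id=804: ✗
txn_id=805: ✓ → 467
txn_id=806: ✓ → 2248
txn_id=807: ✗
txn_id=808: ✓ → 4699
credit_sum = 2663 + 3314 + 1847 + 467 + 2248 + 4699 = 15238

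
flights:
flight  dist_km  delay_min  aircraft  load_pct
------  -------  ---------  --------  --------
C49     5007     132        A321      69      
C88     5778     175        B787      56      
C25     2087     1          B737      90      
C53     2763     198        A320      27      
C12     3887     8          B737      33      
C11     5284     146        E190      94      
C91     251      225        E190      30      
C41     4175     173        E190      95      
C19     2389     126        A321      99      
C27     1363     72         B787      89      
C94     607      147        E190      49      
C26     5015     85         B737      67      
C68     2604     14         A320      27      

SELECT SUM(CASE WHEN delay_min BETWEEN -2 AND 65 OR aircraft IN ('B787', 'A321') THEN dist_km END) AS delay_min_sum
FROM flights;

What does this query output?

flight=C49: ✓ → 5007
flight=C88: ✓ → 5778
flight=C25: ✓ → 2087
flight=C53: ✗
flight=C12: ✓ → 3887
flight=C11: ✗
flight=C91: ✗
flight=C41: ✗
flight=C19: ✓ → 2389
flight=C27: ✓ → 1363
flight=C94: ✗
flight=C26: ✗
flight=C68: ✓ → 2604
delay_min_sum = 5007 + 5778 + 2087 + 3887 + 2389 + 1363 + 2604 = 23115

23115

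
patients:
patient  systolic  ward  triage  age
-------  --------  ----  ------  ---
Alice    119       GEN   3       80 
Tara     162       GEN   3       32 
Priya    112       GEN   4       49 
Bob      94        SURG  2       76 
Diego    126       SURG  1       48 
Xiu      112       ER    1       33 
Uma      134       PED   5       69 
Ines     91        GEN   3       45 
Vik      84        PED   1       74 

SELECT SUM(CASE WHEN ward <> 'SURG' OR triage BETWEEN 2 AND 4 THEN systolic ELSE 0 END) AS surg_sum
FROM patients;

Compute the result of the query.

patient=Alice: ✓ → 119
patient=Tara: ✓ → 162
patient=Priya: ✓ → 112
patient=Bob: ✓ → 94
patient=Diego: ✗
patient=Xiu: ✓ → 112
patient=Uma: ✓ → 134
patient=Ines: ✓ → 91
patient=Vik: ✓ → 84
surg_sum = 119 + 162 + 112 + 94 + 112 + 134 + 91 + 84 = 908

908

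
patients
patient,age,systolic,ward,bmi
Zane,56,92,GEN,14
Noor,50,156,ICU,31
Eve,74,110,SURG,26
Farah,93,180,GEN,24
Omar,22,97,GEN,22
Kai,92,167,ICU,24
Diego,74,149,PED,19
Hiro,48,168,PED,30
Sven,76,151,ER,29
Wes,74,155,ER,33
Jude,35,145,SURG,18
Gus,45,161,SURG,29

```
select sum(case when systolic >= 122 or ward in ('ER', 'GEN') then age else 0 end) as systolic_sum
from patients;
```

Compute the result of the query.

665

patient=Zane: ✓ → 56
patient=Noor: ✓ → 50
patient=Eve: ✗
patient=Farah: ✓ → 93
patient=Omar: ✓ → 22
patient=Kai: ✓ → 92
patient=Diego: ✓ → 74
patient=Hiro: ✓ → 48
patient=Sven: ✓ → 76
patient=Wes: ✓ → 74
patient=Jude: ✓ → 35
patient=Gus: ✓ → 45
systolic_sum = 56 + 50 + 93 + 22 + 92 + 74 + 48 + 76 + 74 + 35 + 45 = 665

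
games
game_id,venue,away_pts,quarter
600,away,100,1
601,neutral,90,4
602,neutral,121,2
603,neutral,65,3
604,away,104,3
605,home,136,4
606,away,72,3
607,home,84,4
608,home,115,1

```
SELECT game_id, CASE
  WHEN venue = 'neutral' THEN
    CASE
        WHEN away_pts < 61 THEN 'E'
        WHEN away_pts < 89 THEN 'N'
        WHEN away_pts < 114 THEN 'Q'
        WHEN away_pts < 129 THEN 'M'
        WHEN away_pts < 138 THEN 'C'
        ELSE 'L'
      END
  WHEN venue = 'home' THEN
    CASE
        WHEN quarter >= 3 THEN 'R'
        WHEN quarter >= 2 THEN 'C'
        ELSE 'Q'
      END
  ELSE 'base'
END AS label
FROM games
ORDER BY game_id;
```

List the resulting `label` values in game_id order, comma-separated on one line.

game_id=600: venue='away' → outer ELSE → base
game_id=601: venue='neutral' → inner[away_pts < 114] → Q
game_id=602: venue='neutral' → inner[away_pts < 129] → M
game_id=603: venue='neutral' → inner[away_pts < 89] → N
game_id=604: venue='away' → outer ELSE → base
game_id=605: venue='home' → inner[quarter >= 3] → R
game_id=606: venue='away' → outer ELSE → base
game_id=607: venue='home' → inner[quarter >= 3] → R
game_id=608: venue='home' → inner[ELSE] → Q

base, Q, M, N, base, R, base, R, Q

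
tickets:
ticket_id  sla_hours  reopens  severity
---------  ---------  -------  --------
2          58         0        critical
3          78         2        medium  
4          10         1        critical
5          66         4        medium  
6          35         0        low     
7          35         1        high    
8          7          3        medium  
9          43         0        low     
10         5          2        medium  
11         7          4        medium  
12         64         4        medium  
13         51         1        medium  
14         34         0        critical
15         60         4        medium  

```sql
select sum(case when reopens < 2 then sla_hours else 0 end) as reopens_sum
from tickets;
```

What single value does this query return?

ticket_id=2: ✓ → 58
ticket_id=3: ✗
ticket_id=4: ✓ → 10
ticket_id=5: ✗
ticket_id=6: ✓ → 35
ticket_id=7: ✓ → 35
ticket_id=8: ✗
ticket_id=9: ✓ → 43
ticket_id=10: ✗
ticket_id=11: ✗
ticket_id=12: ✗
ticket_id=13: ✓ → 51
ticket_id=14: ✓ → 34
ticket_id=15: ✗
reopens_sum = 58 + 10 + 35 + 35 + 43 + 51 + 34 = 266

266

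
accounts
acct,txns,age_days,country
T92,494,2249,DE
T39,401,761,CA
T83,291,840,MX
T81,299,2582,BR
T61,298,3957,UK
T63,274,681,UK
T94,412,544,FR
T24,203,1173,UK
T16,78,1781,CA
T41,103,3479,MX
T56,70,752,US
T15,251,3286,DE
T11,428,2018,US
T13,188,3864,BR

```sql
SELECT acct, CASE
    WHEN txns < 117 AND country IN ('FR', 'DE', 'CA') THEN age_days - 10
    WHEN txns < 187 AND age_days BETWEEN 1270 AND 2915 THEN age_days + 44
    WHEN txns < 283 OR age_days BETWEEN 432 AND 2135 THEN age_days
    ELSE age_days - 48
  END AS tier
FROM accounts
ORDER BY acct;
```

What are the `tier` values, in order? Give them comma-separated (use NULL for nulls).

acct=T11: txns < 283 OR age_days BETWEEN 432 AND 2135 → 2018
acct=T13: txns < 283 OR age_days BETWEEN 432 AND 2135 → 3864
acct=T15: txns < 283 OR age_days BETWEEN 432 AND 2135 → 3286
acct=T16: txns < 117 AND country IN ('FR', 'DE', 'CA') → 1771
acct=T24: txns < 283 OR age_days BETWEEN 432 AND 2135 → 1173
acct=T39: txns < 283 OR age_days BETWEEN 432 AND 2135 → 761
acct=T41: txns < 283 OR age_days BETWEEN 432 AND 2135 → 3479
acct=T56: txns < 283 OR age_days BETWEEN 432 AND 2135 → 752
acct=T61: ELSE → 3909
acct=T63: txns < 283 OR age_days BETWEEN 432 AND 2135 → 681
acct=T81: ELSE → 2534
acct=T83: txns < 283 OR age_days BETWEEN 432 AND 2135 → 840
acct=T92: ELSE → 2201
acct=T94: txns < 283 OR age_days BETWEEN 432 AND 2135 → 544

2018, 3864, 3286, 1771, 1173, 761, 3479, 752, 3909, 681, 2534, 840, 2201, 544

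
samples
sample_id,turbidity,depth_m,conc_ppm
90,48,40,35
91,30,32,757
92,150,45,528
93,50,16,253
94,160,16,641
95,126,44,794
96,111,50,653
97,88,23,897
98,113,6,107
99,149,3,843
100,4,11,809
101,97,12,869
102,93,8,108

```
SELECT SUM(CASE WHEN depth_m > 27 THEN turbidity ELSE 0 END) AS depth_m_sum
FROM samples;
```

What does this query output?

465

sample_id=90: ✓ → 48
sample_id=91: ✓ → 30
sample_id=92: ✓ → 150
sample_id=93: ✗
sample_id=94: ✗
sample_id=95: ✓ → 126
sample_id=96: ✓ → 111
sample_id=97: ✗
sample_id=98: ✗
sample_id=99: ✗
sample_id=100: ✗
sample_id=101: ✗
sample_id=102: ✗
depth_m_sum = 48 + 30 + 150 + 126 + 111 = 465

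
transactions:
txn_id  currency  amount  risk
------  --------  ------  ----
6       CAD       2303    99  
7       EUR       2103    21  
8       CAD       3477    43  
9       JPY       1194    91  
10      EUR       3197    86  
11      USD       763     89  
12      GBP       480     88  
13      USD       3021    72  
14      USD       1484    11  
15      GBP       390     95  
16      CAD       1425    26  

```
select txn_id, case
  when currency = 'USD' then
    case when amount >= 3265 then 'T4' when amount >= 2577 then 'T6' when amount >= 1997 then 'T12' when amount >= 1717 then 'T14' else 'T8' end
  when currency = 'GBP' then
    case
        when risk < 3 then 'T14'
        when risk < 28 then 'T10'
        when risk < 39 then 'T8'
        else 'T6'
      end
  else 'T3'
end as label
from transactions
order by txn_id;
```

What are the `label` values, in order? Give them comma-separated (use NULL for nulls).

txn_id=6: currency='CAD' → outer ELSE → T3
txn_id=7: currency='EUR' → outer ELSE → T3
txn_id=8: currency='CAD' → outer ELSE → T3
txn_id=9: currency='JPY' → outer ELSE → T3
txn_id=10: currency='EUR' → outer ELSE → T3
txn_id=11: currency='USD' → inner[ELSE] → T8
txn_id=12: currency='GBP' → inner[ELSE] → T6
txn_id=13: currency='USD' → inner[amount >= 2577] → T6
txn_id=14: currency='USD' → inner[ELSE] → T8
txn_id=15: currency='GBP' → inner[ELSE] → T6
txn_id=16: currency='CAD' → outer ELSE → T3

T3, T3, T3, T3, T3, T8, T6, T6, T8, T6, T3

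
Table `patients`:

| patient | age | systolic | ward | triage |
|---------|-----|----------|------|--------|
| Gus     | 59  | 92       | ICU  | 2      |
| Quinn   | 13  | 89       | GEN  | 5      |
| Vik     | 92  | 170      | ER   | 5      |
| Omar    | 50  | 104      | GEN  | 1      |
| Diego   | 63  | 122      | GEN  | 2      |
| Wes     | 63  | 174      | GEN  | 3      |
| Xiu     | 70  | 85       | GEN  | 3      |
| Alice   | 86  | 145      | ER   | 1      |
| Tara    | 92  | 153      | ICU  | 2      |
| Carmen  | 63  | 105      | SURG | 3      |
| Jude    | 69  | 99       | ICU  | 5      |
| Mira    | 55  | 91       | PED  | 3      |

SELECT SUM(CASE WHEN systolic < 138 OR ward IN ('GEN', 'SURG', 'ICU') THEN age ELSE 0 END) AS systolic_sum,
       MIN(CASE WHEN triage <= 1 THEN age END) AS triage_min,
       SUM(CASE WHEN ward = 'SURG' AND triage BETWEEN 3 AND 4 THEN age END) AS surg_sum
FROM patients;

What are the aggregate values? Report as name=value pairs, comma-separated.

systolic_sum=597, triage_min=50, surg_sum=63

[systolic_sum: systolic < 138 OR ward IN ('GEN', 'SURG', 'ICU')]
patient=Gus: ✓ → 59
patient=Quinn: ✓ → 13
patient=Vik: ✗
patient=Omar: ✓ → 50
patient=Diego: ✓ → 63
patient=Wes: ✓ → 63
patient=Xiu: ✓ → 70
patient=Alice: ✗
patient=Tara: ✓ → 92
patient=Carmen: ✓ → 63
patient=Jude: ✓ → 69
patient=Mira: ✓ → 55
systolic_sum = 59 + 13 + 50 + 63 + 63 + 70 + 92 + 63 + 69 + 55 = 597
—
[triage_min: triage <= 1]
patient=Gus: ✗
patient=Quinn: ✗
patient=Vik: ✗
patient=Omar: ✓ → 50
patient=Diego: ✗
patient=Wes: ✗
patient=Xiu: ✗
patient=Alice: ✓ → 86
patient=Tara: ✗
patient=Carmen: ✗
patient=Jude: ✗
patient=Mira: ✗
triage_min = MIN(50, 86) = 50
—
[surg_sum: ward = 'SURG' AND triage BETWEEN 3 AND 4]
patient=Gus: ✗
patient=Quinn: ✗
patient=Vik: ✗
patient=Omar: ✗
patient=Diego: ✗
patient=Wes: ✗
patient=Xiu: ✗
patient=Alice: ✗
patient=Tara: ✗
patient=Carmen: ✓ → 63
patient=Jude: ✗
patient=Mira: ✗
surg_sum = 63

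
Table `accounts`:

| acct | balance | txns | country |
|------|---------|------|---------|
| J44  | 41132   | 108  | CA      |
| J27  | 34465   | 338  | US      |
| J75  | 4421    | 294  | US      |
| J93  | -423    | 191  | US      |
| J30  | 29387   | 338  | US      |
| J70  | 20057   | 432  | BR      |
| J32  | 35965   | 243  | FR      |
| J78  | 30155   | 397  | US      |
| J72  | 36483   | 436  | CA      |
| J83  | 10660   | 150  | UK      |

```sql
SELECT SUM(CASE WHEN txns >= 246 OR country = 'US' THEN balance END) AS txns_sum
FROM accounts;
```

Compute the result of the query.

154545

acct=J44: ✗
acct=J27: ✓ → 34465
acct=J75: ✓ → 4421
acct=J93: ✓ → -423
acct=J30: ✓ → 29387
acct=J70: ✓ → 20057
acct=J32: ✗
acct=J78: ✓ → 30155
acct=J72: ✓ → 36483
acct=J83: ✗
txns_sum = 34465 + 4421 + -423 + 29387 + 20057 + 30155 + 36483 = 154545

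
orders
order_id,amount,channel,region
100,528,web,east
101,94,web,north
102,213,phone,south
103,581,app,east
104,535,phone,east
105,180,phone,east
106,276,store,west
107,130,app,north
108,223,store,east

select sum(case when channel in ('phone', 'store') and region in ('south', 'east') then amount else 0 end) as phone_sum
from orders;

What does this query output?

order_id=100: ✗
order_id=101: ✗
order_id=102: ✓ → 213
order_id=103: ✗
order_id=104: ✓ → 535
order_id=105: ✓ → 180
order_id=106: ✗
order_id=107: ✗
order_id=108: ✓ → 223
phone_sum = 213 + 535 + 180 + 223 = 1151

1151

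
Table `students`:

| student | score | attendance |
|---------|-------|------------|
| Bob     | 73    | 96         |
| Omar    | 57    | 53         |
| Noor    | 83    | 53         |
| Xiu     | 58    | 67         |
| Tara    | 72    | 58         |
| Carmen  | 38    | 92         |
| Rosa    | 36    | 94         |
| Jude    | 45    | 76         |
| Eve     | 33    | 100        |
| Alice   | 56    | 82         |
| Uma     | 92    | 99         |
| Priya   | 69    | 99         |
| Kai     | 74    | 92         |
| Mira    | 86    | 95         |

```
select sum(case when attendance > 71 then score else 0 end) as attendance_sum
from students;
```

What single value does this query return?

602

student=Bob: ✓ → 73
student=Omar: ✗
student=Noor: ✗
student=Xiu: ✗
student=Tara: ✗
student=Carmen: ✓ → 38
student=Rosa: ✓ → 36
student=Jude: ✓ → 45
student=Eve: ✓ → 33
student=Alice: ✓ → 56
student=Uma: ✓ → 92
student=Priya: ✓ → 69
student=Kai: ✓ → 74
student=Mira: ✓ → 86
attendance_sum = 73 + 38 + 36 + 45 + 33 + 56 + 92 + 69 + 74 + 86 = 602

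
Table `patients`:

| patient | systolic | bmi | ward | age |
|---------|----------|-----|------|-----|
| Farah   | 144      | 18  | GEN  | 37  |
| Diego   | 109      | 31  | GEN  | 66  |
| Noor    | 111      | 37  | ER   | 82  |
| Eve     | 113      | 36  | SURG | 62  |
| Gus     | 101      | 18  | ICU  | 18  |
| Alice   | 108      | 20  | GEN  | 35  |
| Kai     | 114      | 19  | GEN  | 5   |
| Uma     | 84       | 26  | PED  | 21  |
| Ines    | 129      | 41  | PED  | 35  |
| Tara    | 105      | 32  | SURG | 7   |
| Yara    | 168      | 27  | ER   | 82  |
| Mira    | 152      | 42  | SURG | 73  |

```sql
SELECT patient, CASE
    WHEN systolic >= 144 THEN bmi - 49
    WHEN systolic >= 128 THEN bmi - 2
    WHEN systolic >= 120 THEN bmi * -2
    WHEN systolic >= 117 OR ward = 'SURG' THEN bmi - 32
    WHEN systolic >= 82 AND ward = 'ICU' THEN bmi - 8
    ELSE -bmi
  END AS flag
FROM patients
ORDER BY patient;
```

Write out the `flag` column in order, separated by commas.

patient=Alice: ELSE → -20
patient=Diego: ELSE → -31
patient=Eve: systolic >= 117 OR ward = 'SURG' → 4
patient=Farah: systolic >= 144 → -31
patient=Gus: systolic >= 82 AND ward = 'ICU' → 10
patient=Ines: systolic >= 128 → 39
patient=Kai: ELSE → -19
patient=Mira: systolic >= 144 → -7
patient=Noor: ELSE → -37
patient=Tara: systolic >= 117 OR ward = 'SURG' → 0
patient=Uma: ELSE → -26
patient=Yara: systolic >= 144 → -22

-20, -31, 4, -31, 10, 39, -19, -7, -37, 0, -26, -22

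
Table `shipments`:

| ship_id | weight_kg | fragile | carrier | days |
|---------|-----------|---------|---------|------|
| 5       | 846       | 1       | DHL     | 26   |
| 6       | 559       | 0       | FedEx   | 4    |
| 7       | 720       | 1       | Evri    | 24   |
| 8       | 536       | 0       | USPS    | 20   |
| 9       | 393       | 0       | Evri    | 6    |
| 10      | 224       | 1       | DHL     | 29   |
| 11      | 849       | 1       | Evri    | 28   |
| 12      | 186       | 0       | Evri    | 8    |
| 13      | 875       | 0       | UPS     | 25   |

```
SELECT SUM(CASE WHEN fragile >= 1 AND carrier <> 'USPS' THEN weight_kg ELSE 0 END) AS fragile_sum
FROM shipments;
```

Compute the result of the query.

2639

ship_id=5: ✓ → 846
ship_id=6: ✗
ship_id=7: ✓ → 720
ship_id=8: ✗
ship_id=9: ✗
ship_id=10: ✓ → 224
ship_id=11: ✓ → 849
ship_id=12: ✗
ship_id=13: ✗
fragile_sum = 846 + 720 + 224 + 849 = 2639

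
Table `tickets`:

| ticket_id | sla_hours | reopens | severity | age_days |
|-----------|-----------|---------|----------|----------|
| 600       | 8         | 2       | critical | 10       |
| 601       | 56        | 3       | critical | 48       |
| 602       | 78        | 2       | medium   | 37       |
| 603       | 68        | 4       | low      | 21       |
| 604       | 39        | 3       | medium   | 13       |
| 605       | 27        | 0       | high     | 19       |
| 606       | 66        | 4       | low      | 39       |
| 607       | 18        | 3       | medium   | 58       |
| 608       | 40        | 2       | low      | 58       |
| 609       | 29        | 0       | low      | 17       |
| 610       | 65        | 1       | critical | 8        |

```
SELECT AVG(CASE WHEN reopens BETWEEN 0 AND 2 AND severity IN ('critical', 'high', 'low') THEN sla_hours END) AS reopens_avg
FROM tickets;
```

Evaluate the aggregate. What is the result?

ticket_id=600: ✓ → 8
ticket_id=601: ✗
ticket_id=602: ✗
ticket_id=603: ✗
ticket_id=604: ✗
ticket_id=605: ✓ → 27
ticket_id=606: ✗
ticket_id=607: ✗
ticket_id=608: ✓ → 40
ticket_id=609: ✓ → 29
ticket_id=610: ✓ → 65
reopens_avg = (8 + 27 + 40 + 29 + 65) / 5 = 33.8

33.8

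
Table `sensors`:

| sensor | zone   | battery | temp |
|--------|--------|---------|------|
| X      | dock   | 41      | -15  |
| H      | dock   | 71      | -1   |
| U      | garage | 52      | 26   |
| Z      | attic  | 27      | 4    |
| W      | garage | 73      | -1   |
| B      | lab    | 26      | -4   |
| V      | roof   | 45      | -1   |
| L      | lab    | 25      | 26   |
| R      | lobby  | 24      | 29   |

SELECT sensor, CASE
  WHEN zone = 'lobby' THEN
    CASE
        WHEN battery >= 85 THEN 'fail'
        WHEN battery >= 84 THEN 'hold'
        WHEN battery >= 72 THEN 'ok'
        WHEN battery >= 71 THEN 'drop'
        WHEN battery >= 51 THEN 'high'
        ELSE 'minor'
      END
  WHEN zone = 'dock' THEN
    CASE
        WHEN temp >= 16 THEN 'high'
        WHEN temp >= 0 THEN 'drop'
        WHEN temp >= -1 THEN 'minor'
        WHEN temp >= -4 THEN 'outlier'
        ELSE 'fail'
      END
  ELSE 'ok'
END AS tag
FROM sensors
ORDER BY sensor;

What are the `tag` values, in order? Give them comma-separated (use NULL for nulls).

ok, minor, ok, minor, ok, ok, ok, fail, ok

sensor=B: zone='lab' → outer ELSE → ok
sensor=H: zone='dock' → inner[temp >= -1] → minor
sensor=L: zone='lab' → outer ELSE → ok
sensor=R: zone='lobby' → inner[ELSE] → minor
sensor=U: zone='garage' → outer ELSE → ok
sensor=V: zone='roof' → outer ELSE → ok
sensor=W: zone='garage' → outer ELSE → ok
sensor=X: zone='dock' → inner[ELSE] → fail
sensor=Z: zone='attic' → outer ELSE → ok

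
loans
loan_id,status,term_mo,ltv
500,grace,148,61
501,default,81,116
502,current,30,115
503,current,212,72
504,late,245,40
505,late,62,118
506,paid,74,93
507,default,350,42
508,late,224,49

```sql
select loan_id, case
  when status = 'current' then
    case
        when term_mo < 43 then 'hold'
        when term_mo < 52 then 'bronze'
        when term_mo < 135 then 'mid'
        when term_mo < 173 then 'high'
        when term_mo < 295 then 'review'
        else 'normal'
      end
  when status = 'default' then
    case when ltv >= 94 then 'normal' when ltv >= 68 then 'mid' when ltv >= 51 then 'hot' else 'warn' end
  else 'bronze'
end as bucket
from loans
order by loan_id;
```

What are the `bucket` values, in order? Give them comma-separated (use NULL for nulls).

loan_id=500: status='grace' → outer ELSE → bronze
loan_id=501: status='default' → inner[ltv >= 94] → normal
loan_id=502: status='current' → inner[term_mo < 43] → hold
loan_id=503: status='current' → inner[term_mo < 295] → review
loan_id=504: status='late' → outer ELSE → bronze
loan_id=505: status='late' → outer ELSE → bronze
loan_id=506: status='paid' → outer ELSE → bronze
loan_id=507: status='default' → inner[ELSE] → warn
loan_id=508: status='late' → outer ELSE → bronze

bronze, normal, hold, review, bronze, bronze, bronze, warn, bronze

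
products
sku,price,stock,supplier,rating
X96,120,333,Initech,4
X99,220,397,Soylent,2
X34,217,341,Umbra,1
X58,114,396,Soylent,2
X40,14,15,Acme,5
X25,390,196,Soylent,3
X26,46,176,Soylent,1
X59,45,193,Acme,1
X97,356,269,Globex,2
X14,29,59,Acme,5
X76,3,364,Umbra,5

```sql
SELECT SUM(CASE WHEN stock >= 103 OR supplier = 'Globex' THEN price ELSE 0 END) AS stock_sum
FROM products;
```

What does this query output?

1511

sku=X96: ✓ → 120
sku=X99: ✓ → 220
sku=X34: ✓ → 217
sku=X58: ✓ → 114
sku=X40: ✗
sku=X25: ✓ → 390
sku=X26: ✓ → 46
sku=X59: ✓ → 45
sku=X97: ✓ → 356
sku=X14: ✗
sku=X76: ✓ → 3
stock_sum = 120 + 220 + 217 + 114 + 390 + 46 + 45 + 356 + 3 = 1511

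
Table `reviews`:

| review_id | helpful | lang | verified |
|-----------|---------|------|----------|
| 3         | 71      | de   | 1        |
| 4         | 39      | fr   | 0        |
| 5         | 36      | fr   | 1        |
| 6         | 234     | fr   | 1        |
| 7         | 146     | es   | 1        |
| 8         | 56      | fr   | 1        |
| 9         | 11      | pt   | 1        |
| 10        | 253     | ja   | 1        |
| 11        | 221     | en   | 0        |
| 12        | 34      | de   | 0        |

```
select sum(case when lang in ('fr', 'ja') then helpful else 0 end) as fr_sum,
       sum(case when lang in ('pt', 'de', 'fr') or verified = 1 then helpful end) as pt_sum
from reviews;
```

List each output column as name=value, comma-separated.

[fr_sum: lang in ('fr', 'ja')]
review_id=3: ✗
review_id=4: ✓ → 39
review_id=5: ✓ → 36
review_id=6: ✓ → 234
review_id=7: ✗
review_id=8: ✓ → 56
review_id=9: ✗
review_id=10: ✓ → 253
review_id=11: ✗
review_id=12: ✗
fr_sum = 39 + 36 + 234 + 56 + 253 = 618
—
[pt_sum: lang in ('pt', 'de', 'fr') or verified = 1]
review_id=3: ✓ → 71
review_id=4: ✓ → 39
review_id=5: ✓ → 36
review_id=6: ✓ → 234
review_id=7: ✓ → 146
review_id=8: ✓ → 56
review_id=9: ✓ → 11
review_id=10: ✓ → 253
review_id=11: ✗
review_id=12: ✓ → 34
pt_sum = 71 + 39 + 36 + 234 + 146 + 56 + 11 + 253 + 34 = 880

fr_sum=618, pt_sum=880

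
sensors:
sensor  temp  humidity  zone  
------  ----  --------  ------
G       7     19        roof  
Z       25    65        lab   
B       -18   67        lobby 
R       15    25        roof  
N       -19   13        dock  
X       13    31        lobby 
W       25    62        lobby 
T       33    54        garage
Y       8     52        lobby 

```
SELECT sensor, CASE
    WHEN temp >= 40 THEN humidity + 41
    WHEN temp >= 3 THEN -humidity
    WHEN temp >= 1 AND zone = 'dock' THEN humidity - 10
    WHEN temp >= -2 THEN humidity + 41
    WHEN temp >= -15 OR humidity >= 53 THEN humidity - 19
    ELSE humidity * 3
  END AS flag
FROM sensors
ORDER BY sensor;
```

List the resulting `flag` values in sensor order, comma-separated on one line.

48, -19, 39, -25, -54, -62, -31, -52, -65

sensor=B: temp >= -15 OR humidity >= 53 → 48
sensor=G: temp >= 3 → -19
sensor=N: ELSE → 39
sensor=R: temp >= 3 → -25
sensor=T: temp >= 3 → -54
sensor=W: temp >= 3 → -62
sensor=X: temp >= 3 → -31
sensor=Y: temp >= 3 → -52
sensor=Z: temp >= 3 → -65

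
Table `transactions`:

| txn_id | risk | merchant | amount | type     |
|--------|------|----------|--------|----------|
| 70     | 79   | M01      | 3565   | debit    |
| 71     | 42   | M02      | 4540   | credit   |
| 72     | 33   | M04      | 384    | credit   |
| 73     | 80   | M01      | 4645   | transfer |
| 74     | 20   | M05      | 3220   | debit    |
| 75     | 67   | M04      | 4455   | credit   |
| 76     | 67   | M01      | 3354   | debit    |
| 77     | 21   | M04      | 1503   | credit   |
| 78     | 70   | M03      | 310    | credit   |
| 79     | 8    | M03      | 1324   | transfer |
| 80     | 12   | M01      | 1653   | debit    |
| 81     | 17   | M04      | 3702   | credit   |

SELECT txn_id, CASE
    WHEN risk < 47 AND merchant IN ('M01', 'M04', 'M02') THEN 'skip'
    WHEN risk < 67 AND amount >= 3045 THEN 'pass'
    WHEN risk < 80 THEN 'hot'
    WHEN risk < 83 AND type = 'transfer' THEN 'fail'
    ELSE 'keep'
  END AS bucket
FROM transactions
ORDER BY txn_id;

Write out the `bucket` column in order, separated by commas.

txn_id=70: risk < 80 → hot
txn_id=71: risk < 47 AND merchant IN ('M01', 'M04', 'M02') → skip
txn_id=72: risk < 47 AND merchant IN ('M01', 'M04', 'M02') → skip
txn_id=73: risk < 83 AND type = 'transfer' → fail
txn_id=74: risk < 67 AND amount >= 3045 → pass
txn_id=75: risk < 80 → hot
txn_id=76: risk < 80 → hot
txn_id=77: risk < 47 AND merchant IN ('M01', 'M04', 'M02') → skip
txn_id=78: risk < 80 → hot
txn_id=79: risk < 80 → hot
txn_id=80: risk < 47 AND merchant IN ('M01', 'M04', 'M02') → skip
txn_id=81: risk < 47 AND merchant IN ('M01', 'M04', 'M02') → skip

hot, skip, skip, fail, pass, hot, hot, skip, hot, hot, skip, skip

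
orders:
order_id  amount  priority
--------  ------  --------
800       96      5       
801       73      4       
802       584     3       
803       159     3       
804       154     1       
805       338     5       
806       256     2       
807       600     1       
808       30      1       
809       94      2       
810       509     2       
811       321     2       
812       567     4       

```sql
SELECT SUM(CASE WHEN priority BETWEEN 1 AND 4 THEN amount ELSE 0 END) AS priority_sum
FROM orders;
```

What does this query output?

3347

order_id=800: ✗
order_id=801: ✓ → 73
order_id=802: ✓ → 584
order_id=803: ✓ → 159
order_id=804: ✓ → 154
order_id=805: ✗
order_id=806: ✓ → 256
order_id=807: ✓ → 600
order_id=808: ✓ → 30
order_id=809: ✓ → 94
order_id=810: ✓ → 509
order_id=811: ✓ → 321
order_id=812: ✓ → 567
priority_sum = 73 + 584 + 159 + 154 + 256 + 600 + 30 + 94 + 509 + 321 + 567 = 3347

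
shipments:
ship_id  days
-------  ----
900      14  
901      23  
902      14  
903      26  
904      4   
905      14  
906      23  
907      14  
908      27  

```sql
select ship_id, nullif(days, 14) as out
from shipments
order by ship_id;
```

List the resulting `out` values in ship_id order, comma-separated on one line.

NULL, 23, NULL, 26, 4, NULL, 23, NULL, 27

ship_id=900: days=14 vs 14: equal → NULL
ship_id=901: days=23 vs 14: differ → 23
ship_id=902: days=14 vs 14: equal → NULL
ship_id=903: days=26 vs 14: differ → 26
ship_id=904: days=4 vs 14: differ → 4
ship_id=905: days=14 vs 14: equal → NULL
ship_id=906: days=23 vs 14: differ → 23
ship_id=907: days=14 vs 14: equal → NULL
ship_id=908: days=27 vs 14: differ → 27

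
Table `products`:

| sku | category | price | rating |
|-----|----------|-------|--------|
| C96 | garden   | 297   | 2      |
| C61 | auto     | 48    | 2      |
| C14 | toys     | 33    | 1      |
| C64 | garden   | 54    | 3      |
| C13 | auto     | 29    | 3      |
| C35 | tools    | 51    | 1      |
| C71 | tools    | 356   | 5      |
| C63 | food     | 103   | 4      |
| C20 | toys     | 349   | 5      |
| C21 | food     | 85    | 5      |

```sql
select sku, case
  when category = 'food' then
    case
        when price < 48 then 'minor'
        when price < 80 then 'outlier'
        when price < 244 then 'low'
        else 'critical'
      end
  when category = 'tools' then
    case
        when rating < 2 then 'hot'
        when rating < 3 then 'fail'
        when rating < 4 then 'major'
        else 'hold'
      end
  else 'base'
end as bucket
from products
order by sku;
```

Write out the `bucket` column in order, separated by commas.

sku=C13: category='auto' → outer ELSE → base
sku=C14: category='toys' → outer ELSE → base
sku=C20: category='toys' → outer ELSE → base
sku=C21: category='food' → inner[price < 244] → low
sku=C35: category='tools' → inner[rating < 2] → hot
sku=C61: category='auto' → outer ELSE → base
sku=C63: category='food' → inner[price < 244] → low
sku=C64: category='garden' → outer ELSE → base
sku=C71: category='tools' → inner[ELSE] → hold
sku=C96: category='garden' → outer ELSE → base

base, base, base, low, hot, base, low, base, hold, base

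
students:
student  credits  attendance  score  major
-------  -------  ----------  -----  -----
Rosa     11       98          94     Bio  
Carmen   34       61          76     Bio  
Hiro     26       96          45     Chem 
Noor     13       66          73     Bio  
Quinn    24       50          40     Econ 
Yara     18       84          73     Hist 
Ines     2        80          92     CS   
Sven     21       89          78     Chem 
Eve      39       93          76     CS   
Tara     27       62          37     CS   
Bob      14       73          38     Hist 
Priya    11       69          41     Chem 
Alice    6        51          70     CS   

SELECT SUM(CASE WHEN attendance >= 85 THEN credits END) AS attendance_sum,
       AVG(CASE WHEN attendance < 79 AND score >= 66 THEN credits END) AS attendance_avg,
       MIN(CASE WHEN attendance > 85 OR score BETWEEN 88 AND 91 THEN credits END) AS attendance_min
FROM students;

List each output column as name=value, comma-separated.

[attendance_sum: attendance >= 85]
student=Rosa: ✓ → 11
student=Carmen: ✗
student=Hiro: ✓ → 26
student=Noor: ✗
student=Quinn: ✗
student=Yara: ✗
student=Ines: ✗
student=Sven: ✓ → 21
student=Eve: ✓ → 39
student=Tara: ✗
student=Bob: ✗
student=Priya: ✗
student=Alice: ✗
attendance_sum = 11 + 26 + 21 + 39 = 97
—
[attendance_avg: attendance < 79 AND score >= 66]
student=Rosa: ✗
student=Carmen: ✓ → 34
student=Hiro: ✗
student=Noor: ✓ → 13
student=Quinn: ✗
student=Yara: ✗
student=Ines: ✗
student=Sven: ✗
student=Eve: ✗
student=Tara: ✗
student=Bob: ✗
student=Priya: ✗
student=Alice: ✓ → 6
attendance_avg = (34 + 13 + 6) / 3 = 17.6666666667
—
[attendance_min: attendance > 85 OR score BETWEEN 88 AND 91]
student=Rosa: ✓ → 11
student=Carmen: ✗
student=Hiro: ✓ → 26
student=Noor: ✗
student=Quinn: ✗
student=Yara: ✗
student=Ines: ✗
student=Sven: ✓ → 21
student=Eve: ✓ → 39
student=Tara: ✗
student=Bob: ✗
student=Priya: ✗
student=Alice: ✗
attendance_min = MIN(11, 26, 21, 39) = 11

attendance_sum=97, attendance_avg=17.6666666667, attendance_min=11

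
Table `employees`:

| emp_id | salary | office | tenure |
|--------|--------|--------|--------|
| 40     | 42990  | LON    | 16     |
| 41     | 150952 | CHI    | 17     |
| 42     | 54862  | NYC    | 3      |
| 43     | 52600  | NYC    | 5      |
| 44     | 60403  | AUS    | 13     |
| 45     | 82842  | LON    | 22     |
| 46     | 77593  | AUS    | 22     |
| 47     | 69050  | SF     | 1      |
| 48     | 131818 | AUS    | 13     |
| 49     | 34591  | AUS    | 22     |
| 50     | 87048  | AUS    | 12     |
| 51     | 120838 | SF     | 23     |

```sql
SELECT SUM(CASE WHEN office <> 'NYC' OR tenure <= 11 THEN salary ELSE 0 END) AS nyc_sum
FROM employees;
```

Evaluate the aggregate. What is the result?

emp_id=40: ✓ → 42990
emp_id=41: ✓ → 150952
emp_id=42: ✓ → 54862
emp_id=43: ✓ → 52600
emp_id=44: ✓ → 60403
emp_id=45: ✓ → 82842
emp_id=46: ✓ → 77593
emp_id=47: ✓ → 69050
emp_id=48: ✓ → 131818
emp_id=49: ✓ → 34591
emp_id=50: ✓ → 87048
emp_id=51: ✓ → 120838
nyc_sum = 42990 + 150952 + 54862 + 52600 + 60403 + 82842 + 77593 + 69050 + 131818 + 34591 + 87048 + 120838 = 965587

965587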